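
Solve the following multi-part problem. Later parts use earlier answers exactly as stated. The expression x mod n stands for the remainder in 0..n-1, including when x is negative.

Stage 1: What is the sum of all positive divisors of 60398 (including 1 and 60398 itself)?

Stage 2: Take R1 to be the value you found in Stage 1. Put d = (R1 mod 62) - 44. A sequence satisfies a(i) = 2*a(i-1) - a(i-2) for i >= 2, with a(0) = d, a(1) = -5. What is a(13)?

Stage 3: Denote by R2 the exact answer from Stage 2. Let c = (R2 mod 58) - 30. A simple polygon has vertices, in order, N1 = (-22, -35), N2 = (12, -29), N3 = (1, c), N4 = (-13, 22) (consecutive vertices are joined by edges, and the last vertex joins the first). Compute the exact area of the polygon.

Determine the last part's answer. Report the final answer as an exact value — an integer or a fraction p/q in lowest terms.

2523/2

Stage 1: 60398 = 2 * 13 * 23 * 101; sigma = (1 + 2) * (1 + 13) * (1 + 23) * (1 + 101) = 3 * 14 * 24 * 102 = 102816; answer 102816
Stage 2: R1 = 102816; d = -24; a(2) = 2*(-5) - 1*(-24) = 14; iterating: a(2)=14, a(3)=33, a(4)=52, a(5)=71, a(6)=90, a(7)=109, a(8)=128, a(9)=147, a(10)=166, a(11)=185, a(12)=204, a(13)=223; answer 223
Stage 3: R2 = 223; c = 19; cross terms: (-22*-29 - 12*-35)=1058, (12*19 - 1*-29)=257, (1*22 - -13*19)=269, (-13*-35 - -22*22)=939; twice the area = |2523| = 2523; area = 2523/2; answer 2523/2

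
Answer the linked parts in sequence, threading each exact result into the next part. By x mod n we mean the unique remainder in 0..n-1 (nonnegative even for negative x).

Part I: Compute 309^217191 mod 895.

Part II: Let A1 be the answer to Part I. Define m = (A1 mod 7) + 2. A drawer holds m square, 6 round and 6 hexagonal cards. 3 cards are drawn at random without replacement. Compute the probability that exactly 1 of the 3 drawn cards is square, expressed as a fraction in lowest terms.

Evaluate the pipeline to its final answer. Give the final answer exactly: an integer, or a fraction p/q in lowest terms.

33/70

Part I: squarings mod 895: 309^1=309, 309^2=611, 309^4=106, 309^8=496, 309^16=786, 309^32=246, 309^64=551, 309^128=196, 309^256=826, 309^512=286, 309^1024=351, 309^2048=586, 309^4096=611, 309^8192=106, 309^16384=496, 309^32768=786, 309^65536=246, 309^131072=551; 309^217191 = 309^1 * 309^2 * 309^4 * 309^32 * 309^64 * 309^4096 * 309^16384 * 309^65536 * 309^131072 = 79 (mod 895); answer 79
Part II: A1 = 79; m = 4; total draws C(16,3) = 560; favorable C(4,1)*C(12,2) = 264; P = 33/70; answer 33/70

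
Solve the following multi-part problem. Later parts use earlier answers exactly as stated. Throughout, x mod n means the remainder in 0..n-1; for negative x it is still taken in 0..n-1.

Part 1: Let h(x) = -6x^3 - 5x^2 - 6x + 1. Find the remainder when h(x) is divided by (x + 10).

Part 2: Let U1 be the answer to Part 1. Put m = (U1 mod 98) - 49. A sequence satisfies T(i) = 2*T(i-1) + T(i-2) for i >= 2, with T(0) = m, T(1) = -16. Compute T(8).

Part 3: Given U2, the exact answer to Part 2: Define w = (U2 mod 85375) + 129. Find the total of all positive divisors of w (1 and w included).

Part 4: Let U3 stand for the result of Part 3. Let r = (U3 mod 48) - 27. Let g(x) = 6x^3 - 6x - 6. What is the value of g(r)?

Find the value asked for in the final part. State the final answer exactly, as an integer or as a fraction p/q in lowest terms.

-150

Part 1: remainder = value at the root: -6*(-10)^3 - 5*(-10)^2 - 6*(-10)^1 + 1 = (6000) + (-500) + (60) + (1) = 5561; answer 5561
Part 2: U1 = 5561; m = 24; T(2) = 2*(-16) + 1*(24) = -8; iterating: T(2)=-8, T(3)=-32, T(4)=-72, T(5)=-176, T(6)=-424, T(7)=-1024, T(8)=-2472; answer -2472
Part 3: U2 = -2472; w = 83032; 83032 = 2^3 * 97 * 107; sigma = (1 + 2 + 4 + 8) * (1 + 97) * (1 + 107) = 15 * 98 * 108 = 158760; answer 158760
Part 4: U3 = 158760; r = -3; 6*(-3)^3 - 6*(-3)^1 - 6 = (-162) + (18) + (-6) = -150; answer -150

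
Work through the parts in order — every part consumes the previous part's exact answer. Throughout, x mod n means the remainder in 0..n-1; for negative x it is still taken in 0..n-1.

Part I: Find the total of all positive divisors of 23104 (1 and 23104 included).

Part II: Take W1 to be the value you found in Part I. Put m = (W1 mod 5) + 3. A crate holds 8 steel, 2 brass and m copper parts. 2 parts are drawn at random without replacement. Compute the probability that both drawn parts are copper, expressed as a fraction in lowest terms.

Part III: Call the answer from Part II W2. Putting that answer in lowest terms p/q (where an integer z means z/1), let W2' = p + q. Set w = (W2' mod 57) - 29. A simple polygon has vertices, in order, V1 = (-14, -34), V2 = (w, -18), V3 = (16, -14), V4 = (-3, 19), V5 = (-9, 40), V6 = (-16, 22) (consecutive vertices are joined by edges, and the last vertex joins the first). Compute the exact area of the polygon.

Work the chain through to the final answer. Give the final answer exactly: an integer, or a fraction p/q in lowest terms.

Part I: 23104 = 2^6 * 19^2; sigma = (1 + 2 + 4 + 8 + 16 + 32 + 64) * (1 + 19 + 361) = 127 * 381 = 48387; answer 48387
Part II: W1 = 48387; m = 5; total draws C(15,2) = 105; favorable C(5,2) = 10; P = 2/21; answer 2/21
Part III: W2 = 2/21; threaded value p + q = 23; w = -6; cross terms: (-14*-18 - -6*-34)=48, (-6*-14 - 16*-18)=372, (16*19 - -3*-14)=262, (-3*40 - -9*19)=51, (-9*22 - -16*40)=442, (-16*-34 - -14*22)=852; twice the area = |2027| = 2027; area = 2027/2; answer 2027/2

2027/2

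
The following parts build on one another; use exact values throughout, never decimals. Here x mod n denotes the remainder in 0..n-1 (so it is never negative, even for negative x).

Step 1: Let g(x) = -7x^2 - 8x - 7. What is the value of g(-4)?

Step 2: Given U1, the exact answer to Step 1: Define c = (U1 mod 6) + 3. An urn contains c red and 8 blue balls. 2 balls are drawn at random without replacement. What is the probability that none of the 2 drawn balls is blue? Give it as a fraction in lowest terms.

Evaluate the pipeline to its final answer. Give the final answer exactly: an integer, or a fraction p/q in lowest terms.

Step 1: -7*(-4)^2 - 8*(-4)^1 - 7 = (-112) + (32) + (-7) = -87; answer -87
Step 2: U1 = -87; c = 6; total draws C(14,2) = 91; favorable C(6,2) = 15; P = 15/91; answer 15/91

15/91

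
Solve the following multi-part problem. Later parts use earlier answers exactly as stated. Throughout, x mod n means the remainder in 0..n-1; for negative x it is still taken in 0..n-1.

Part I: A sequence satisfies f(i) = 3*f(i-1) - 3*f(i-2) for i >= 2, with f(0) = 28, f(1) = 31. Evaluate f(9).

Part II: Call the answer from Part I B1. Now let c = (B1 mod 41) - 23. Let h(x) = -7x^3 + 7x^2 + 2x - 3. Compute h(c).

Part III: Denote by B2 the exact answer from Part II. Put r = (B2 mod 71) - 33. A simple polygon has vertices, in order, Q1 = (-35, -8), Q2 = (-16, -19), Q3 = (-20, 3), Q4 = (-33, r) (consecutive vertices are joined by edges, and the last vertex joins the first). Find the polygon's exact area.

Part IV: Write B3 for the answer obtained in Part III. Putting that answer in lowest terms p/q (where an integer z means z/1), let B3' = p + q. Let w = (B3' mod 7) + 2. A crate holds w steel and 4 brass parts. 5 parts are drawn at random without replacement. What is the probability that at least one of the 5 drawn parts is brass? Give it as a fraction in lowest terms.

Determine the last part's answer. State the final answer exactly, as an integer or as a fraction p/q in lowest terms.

125/126

Part I: f(2) = 3*(31) - 3*(28) = 9; iterating: f(2)=9, f(3)=-66, f(4)=-225, f(5)=-477, f(6)=-756, f(7)=-837, f(8)=-243, f(9)=1782; answer 1782
Part II: B1 = 1782; c = -4; -7*(-4)^3 + 7*(-4)^2 + 2*(-4)^1 - 3 = (448) + (112) + (-8) + (-3) = 549; answer 549
Part III: B2 = 549; r = 19; cross terms: (-35*-19 - -16*-8)=537, (-16*3 - -20*-19)=-428, (-20*19 - -33*3)=-281, (-33*-8 - -35*19)=929; twice the area = |757| = 757; area = 757/2; answer 757/2
Part IV: B3 = 757/2; threaded value p + q = 759; w = 5; total draws C(9,5) = 126; complement C(5,5) = 1; favorable 126 - 1 = 125; P = 125/126; answer 125/126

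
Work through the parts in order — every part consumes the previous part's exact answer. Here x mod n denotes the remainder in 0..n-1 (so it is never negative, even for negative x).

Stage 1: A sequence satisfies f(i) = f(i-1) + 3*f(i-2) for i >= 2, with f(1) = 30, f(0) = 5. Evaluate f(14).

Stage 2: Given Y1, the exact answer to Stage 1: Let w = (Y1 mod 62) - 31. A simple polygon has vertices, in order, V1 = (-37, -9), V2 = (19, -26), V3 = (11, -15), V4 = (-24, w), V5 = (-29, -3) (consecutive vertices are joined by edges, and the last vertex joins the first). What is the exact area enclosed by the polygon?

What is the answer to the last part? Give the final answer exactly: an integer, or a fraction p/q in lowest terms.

Stage 1: f(2) = 1*(30) + 3*(5) = 45; iterating: f(2)=45, f(3)=135, f(4)=270, f(5)=675, f(6)=1485, f(7)=3510, f(8)=7965, f(9)=18495, f(10)=42390, f(11)=97875, f(12)=225045, f(13)=518670, f(14)=1193805; answer 1193805
Stage 2: Y1 = 1193805; w = 26; cross terms: (-37*-26 - 19*-9)=1133, (19*-15 - 11*-26)=1, (11*26 - -24*-15)=-74, (-24*-3 - -29*26)=826, (-29*-9 - -37*-3)=150; twice the area = |2036| = 2036; area = 1018; answer 1018

1018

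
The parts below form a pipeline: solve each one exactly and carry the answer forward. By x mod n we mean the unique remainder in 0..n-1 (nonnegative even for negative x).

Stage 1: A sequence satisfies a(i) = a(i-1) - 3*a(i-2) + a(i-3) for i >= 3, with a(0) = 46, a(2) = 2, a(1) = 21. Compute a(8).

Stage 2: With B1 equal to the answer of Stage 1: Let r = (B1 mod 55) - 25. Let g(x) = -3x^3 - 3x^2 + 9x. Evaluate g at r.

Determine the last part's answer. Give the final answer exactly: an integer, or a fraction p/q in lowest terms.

Stage 1: a(3) = 1*(2) - 3*(21) + 1*(46) = -15; iterating: a(3)=-15, a(4)=0, a(5)=47, a(6)=32, a(7)=-109, a(8)=-158; answer -158
Stage 2: B1 = -158; r = -18; -3*(-18)^3 - 3*(-18)^2 + 9*(-18)^1 = (17496) + (-972) + (-162) = 16362; answer 16362

16362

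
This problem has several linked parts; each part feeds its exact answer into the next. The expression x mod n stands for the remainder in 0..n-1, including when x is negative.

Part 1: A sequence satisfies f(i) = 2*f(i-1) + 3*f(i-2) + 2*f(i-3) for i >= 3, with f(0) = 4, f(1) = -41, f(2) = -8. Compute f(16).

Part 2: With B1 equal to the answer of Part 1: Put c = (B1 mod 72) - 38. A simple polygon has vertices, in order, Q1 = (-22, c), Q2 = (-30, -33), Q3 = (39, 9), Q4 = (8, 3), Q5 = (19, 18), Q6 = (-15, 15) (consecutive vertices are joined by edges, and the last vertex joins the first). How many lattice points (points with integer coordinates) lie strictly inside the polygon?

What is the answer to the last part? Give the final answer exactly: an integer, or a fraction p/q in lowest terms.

1212

Part 1: f(3) = 2*(-8) + 3*(-41) + 2*(4) = -131; iterating: f(3)=-131, f(4)=-368, f(5)=-1145, f(6)=-3656, f(7)=-11483, f(8)=-36224, f(9)=-114209, f(10)=-360056, f(11)=-1135187, f(12)=-3578960, f(13)=-11283593, f(14)=-35574440, f(15)=-112157579, f(16)=-353605664; answer -353605664
Part 2: B1 = -353605664; c = -22; cross terms: (-22*-33 - -30*-22)=66, (-30*9 - 39*-33)=1017, (39*3 - 8*9)=45, (8*18 - 19*3)=87, (19*15 - -15*18)=555, (-15*-22 - -22*15)=660; twice the area = |2430| = 2430; area = 1215; boundary points = 1 + 3 + 1 + 1 + 1 + 1 = 8; strictly interior points = area - boundary/2 + 1 = 1212; answer 1212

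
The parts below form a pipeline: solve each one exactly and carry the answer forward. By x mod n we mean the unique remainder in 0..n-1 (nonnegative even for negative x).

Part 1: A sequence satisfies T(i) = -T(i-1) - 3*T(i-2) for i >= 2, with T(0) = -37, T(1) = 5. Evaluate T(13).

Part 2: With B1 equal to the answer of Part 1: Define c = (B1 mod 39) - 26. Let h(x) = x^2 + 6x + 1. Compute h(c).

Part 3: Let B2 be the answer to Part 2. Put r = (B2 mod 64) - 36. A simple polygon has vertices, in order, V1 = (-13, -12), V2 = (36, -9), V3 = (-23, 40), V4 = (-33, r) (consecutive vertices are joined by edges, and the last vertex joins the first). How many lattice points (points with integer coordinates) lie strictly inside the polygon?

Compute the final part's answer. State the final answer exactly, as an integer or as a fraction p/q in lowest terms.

Part 1: T(2) = -1*(5) - 3*(-37) = 106; iterating: T(2)=106, T(3)=-121, T(4)=-197, T(5)=560, T(6)=31, T(7)=-1711, T(8)=1618, T(9)=3515, T(10)=-8369, T(11)=-2176, T(12)=27283, T(13)=-20755; answer -20755
Part 2: B1 = -20755; c = 6; 1*(6)^2 + 6*(6)^1 + 1 = (36) + (36) + (1) = 73; answer 73
Part 3: B2 = 73; r = -27; cross terms: (-13*-9 - 36*-12)=549, (36*40 - -23*-9)=1233, (-23*-27 - -33*40)=1941, (-33*-12 - -13*-27)=45; twice the area = |3768| = 3768; area = 1884; boundary points = 1 + 1 + 1 + 5 = 8; strictly interior points = area - boundary/2 + 1 = 1881; answer 1881

1881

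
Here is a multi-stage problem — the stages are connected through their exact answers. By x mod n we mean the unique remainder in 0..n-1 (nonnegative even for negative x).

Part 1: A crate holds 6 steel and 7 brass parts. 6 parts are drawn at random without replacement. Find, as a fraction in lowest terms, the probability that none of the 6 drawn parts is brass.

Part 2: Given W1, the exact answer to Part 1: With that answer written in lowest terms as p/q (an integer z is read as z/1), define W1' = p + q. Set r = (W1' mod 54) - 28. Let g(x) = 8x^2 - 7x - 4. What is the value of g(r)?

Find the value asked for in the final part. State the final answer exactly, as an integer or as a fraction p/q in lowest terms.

1691

Part 1: total draws C(13,6) = 1716; favorable C(6,6) = 1; P = 1/1716; answer 1/1716
Part 2: W1 = 1/1716; threaded value p + q = 1717; r = 15; 8*(15)^2 - 7*(15)^1 - 4 = (1800) + (-105) + (-4) = 1691; answer 1691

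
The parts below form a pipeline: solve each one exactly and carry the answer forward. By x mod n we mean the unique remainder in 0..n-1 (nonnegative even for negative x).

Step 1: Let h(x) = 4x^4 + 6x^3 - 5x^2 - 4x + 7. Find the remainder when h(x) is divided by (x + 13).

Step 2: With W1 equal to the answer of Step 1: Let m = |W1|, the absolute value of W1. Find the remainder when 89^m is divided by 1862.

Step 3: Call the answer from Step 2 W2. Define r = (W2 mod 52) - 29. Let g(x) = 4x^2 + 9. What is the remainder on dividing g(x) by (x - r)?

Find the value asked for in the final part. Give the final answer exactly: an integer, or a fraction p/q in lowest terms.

1609

Step 1: remainder = value at the root: 4*(-13)^4 + 6*(-13)^3 - 5*(-13)^2 - 4*(-13)^1 + 7 = (114244) + (-13182) + (-845) + (52) + (7) = 100276; answer 100276
Step 2: W1 = 100276; m = 100276; squarings mod 1862: 89^1=89, 89^2=473, 89^4=289, 89^8=1593, 89^16=1605, 89^32=879, 89^64=1773, 89^128=473, 89^256=289, 89^512=1593, 89^1024=1605, 89^2048=879, 89^4096=1773, 89^8192=473, 89^16384=289, 89^32768=1593, 89^65536=1605; 89^100276 = 89^4 * 89^16 * 89^32 * 89^128 * 89^256 * 89^512 * 89^1024 * 89^32768 * 89^65536 = 9 (mod 1862); answer 9
Step 3: W2 = 9; r = -20; remainder = value at the root: 4*(-20)^2 + 9 = (1600) + (9) = 1609; answer 1609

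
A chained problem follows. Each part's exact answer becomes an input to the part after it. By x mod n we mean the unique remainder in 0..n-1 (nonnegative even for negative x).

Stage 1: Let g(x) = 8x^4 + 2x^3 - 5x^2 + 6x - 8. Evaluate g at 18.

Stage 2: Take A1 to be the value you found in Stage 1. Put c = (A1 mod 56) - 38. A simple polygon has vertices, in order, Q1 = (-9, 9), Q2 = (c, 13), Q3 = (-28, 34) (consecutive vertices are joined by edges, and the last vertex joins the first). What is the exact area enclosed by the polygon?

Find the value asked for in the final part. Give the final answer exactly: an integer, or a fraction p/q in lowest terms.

Stage 1: 8*(18)^4 + 2*(18)^3 - 5*(18)^2 + 6*(18)^1 - 8 = (839808) + (11664) + (-1620) + (108) + (-8) = 849952; answer 849952
Stage 2: A1 = 849952; c = 2; cross terms: (-9*13 - 2*9)=-135, (2*34 - -28*13)=432, (-28*9 - -9*34)=54; twice the area = |351| = 351; area = 351/2; answer 351/2

351/2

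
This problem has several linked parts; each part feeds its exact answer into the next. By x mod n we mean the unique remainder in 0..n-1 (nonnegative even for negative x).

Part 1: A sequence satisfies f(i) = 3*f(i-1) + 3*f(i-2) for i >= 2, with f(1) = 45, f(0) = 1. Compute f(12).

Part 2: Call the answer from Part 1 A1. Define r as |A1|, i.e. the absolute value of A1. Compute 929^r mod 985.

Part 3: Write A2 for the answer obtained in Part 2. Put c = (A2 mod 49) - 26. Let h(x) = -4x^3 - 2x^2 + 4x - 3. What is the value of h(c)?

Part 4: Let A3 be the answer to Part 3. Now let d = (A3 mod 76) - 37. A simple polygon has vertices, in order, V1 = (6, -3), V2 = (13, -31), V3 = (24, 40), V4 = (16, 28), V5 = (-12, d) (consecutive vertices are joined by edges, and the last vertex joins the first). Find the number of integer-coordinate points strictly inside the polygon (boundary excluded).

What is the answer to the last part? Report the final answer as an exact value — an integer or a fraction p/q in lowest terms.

Part 1: f(2) = 3*(45) + 3*(1) = 138; iterating: f(2)=138, f(3)=549, f(4)=2061, f(5)=7830, f(6)=29673, f(7)=112509, f(8)=426546, f(9)=1617165, f(10)=6131133, f(11)=23244894, f(12)=88128081; answer 88128081
Part 2: A1 = 88128081; r = 88128081; squarings mod 985: 929^1=929, 929^2=181, 929^4=256, 929^8=526, 929^16=876, 929^32=61, 929^64=766, 929^128=681, 929^256=811, 929^512=726, 929^1024=101, 929^2048=351, 929^4096=76, 929^8192=851, 929^16384=226, 929^32768=841, 929^65536=51, 929^131072=631, 929^262144=221, 929^524288=576, 929^1048576=816, 929^2097152=981, 929^4194304=16, 929^8388608=256, 929^16777216=526, 929^33554432=876, 929^67108864=61; 929^88128081 = 929^1 * 929^16 * 929^64 * 929^512 * 929^2048 * 929^4096 * 929^8192 * 929^32768 * 929^4194304 * 929^16777216 * 929^67108864 = 424 (mod 985); answer 424
Part 3: A2 = 424; c = 6; -4*(6)^3 - 2*(6)^2 + 4*(6)^1 - 3 = (-864) + (-72) + (24) + (-3) = -915; answer -915
Part 4: A3 = -915; d = 36; cross terms: (6*-31 - 13*-3)=-147, (13*40 - 24*-31)=1264, (24*28 - 16*40)=32, (16*36 - -12*28)=912, (-12*-3 - 6*36)=-180; twice the area = |1881| = 1881; area = 1881/2; boundary points = 7 + 1 + 4 + 4 + 3 = 19; strictly interior points = area - boundary/2 + 1 = 932; answer 932

932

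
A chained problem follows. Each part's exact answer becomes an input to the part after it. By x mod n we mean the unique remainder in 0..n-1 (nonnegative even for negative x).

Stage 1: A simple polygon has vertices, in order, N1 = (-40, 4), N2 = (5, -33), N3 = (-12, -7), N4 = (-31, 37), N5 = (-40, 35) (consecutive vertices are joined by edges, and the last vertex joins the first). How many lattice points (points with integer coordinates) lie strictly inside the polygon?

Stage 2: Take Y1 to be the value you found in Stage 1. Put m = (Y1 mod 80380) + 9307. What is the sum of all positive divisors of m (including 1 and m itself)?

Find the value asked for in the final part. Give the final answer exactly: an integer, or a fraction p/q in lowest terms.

Stage 1: cross terms: (-40*-33 - 5*4)=1300, (5*-7 - -12*-33)=-431, (-12*37 - -31*-7)=-661, (-31*35 - -40*37)=395, (-40*4 - -40*35)=1240; twice the area = |1843| = 1843; area = 1843/2; boundary points = 1 + 1 + 1 + 1 + 31 = 35; strictly interior points = area - boundary/2 + 1 = 905; answer 905
Stage 2: Y1 = 905; m = 10212; 10212 = 2^2 * 3 * 23 * 37; sigma = (1 + 2 + 4) * (1 + 3) * (1 + 23) * (1 + 37) = 7 * 4 * 24 * 38 = 25536; answer 25536

25536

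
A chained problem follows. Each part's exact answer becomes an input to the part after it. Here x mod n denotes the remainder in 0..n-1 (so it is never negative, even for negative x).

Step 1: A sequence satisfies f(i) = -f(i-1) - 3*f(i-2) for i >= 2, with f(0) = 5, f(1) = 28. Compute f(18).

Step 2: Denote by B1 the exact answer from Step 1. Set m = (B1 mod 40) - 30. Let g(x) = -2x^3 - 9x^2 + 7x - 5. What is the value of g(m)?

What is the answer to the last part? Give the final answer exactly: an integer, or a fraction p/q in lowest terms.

2777

Step 1: f(2) = -1*(28) - 3*(5) = -43; iterating: f(2)=-43, f(3)=-41, f(4)=170, f(5)=-47, f(6)=-463, f(7)=604, f(8)=785, f(9)=-2597, f(10)=242, f(11)=7549, f(12)=-8275, f(13)=-14372, f(14)=39197, f(15)=3919, f(16)=-121510, f(17)=109753, f(18)=254777; answer 254777
Step 2: B1 = 254777; m = -13; -2*(-13)^3 - 9*(-13)^2 + 7*(-13)^1 - 5 = (4394) + (-1521) + (-91) + (-5) = 2777; answer 2777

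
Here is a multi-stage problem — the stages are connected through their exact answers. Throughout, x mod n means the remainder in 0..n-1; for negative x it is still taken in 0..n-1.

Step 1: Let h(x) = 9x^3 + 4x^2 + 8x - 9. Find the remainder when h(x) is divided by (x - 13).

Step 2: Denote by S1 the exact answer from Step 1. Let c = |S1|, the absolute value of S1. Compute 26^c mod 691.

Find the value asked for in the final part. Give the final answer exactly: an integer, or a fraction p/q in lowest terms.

168

Step 1: remainder = value at the root: 9*(13)^3 + 4*(13)^2 + 8*(13)^1 - 9 = (19773) + (676) + (104) + (-9) = 20544; answer 20544
Step 2: S1 = 20544; c = 20544; squarings mod 691: 26^1=26, 26^2=676, 26^4=225, 26^8=182, 26^16=647, 26^32=554, 26^64=112, 26^128=106, 26^256=180, 26^512=614, 26^1024=401, 26^2048=489, 26^4096=35, 26^8192=534, 26^16384=464; 26^20544 = 26^64 * 26^4096 * 26^16384 = 168 (mod 691); answer 168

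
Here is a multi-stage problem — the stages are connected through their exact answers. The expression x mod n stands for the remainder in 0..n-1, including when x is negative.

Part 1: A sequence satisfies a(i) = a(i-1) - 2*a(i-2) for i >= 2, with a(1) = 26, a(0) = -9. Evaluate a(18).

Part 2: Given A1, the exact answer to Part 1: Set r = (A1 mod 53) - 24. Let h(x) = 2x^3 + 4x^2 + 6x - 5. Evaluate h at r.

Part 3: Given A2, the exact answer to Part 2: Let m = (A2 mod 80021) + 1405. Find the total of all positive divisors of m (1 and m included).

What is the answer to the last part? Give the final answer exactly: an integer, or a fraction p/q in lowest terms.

19236

Part 1: a(2) = 1*(26) - 2*(-9) = 44; iterating: a(2)=44, a(3)=-8, a(4)=-96, a(5)=-80, a(6)=112, a(7)=272, a(8)=48, a(9)=-496, a(10)=-592, a(11)=400, a(12)=1584, a(13)=784, a(14)=-2384, a(15)=-3952, a(16)=816, a(17)=8720, a(18)=7088; answer 7088
Part 2: A1 = 7088; r = 15; 2*(15)^3 + 4*(15)^2 + 6*(15)^1 - 5 = (6750) + (900) + (90) + (-5) = 7735; answer 7735
Part 3: A2 = 7735; m = 9140; 9140 = 2^2 * 5 * 457; sigma = (1 + 2 + 4) * (1 + 5) * (1 + 457) = 7 * 6 * 458 = 19236; answer 19236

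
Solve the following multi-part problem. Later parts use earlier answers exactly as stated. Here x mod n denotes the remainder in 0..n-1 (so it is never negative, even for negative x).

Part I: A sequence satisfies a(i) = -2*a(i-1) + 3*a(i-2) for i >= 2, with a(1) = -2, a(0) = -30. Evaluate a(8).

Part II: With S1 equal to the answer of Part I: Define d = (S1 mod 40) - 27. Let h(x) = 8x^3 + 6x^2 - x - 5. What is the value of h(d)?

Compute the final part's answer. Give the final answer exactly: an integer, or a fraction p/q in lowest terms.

Part I: a(2) = -2*(-2) + 3*(-30) = -86; iterating: a(2)=-86, a(3)=166, a(4)=-590, a(5)=1678, a(6)=-5126, a(7)=15286, a(8)=-45950; answer -45950
Part II: S1 = -45950; d = -17; 8*(-17)^3 + 6*(-17)^2 - 1*(-17)^1 - 5 = (-39304) + (1734) + (17) + (-5) = -37558; answer -37558

-37558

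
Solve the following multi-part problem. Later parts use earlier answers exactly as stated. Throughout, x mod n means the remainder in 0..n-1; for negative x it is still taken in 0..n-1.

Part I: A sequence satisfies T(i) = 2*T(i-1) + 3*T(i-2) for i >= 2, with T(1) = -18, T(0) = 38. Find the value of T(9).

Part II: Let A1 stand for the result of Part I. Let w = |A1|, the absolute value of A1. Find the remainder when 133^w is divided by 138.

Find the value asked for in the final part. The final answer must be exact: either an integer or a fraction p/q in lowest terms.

Part I: T(2) = 2*(-18) + 3*(38) = 78; iterating: T(2)=78, T(3)=102, T(4)=438, T(5)=1182, T(6)=3678, T(7)=10902, T(8)=32838, T(9)=98382; answer 98382
Part II: A1 = 98382; w = 98382; squarings mod 138: 133^1=133, 133^2=25, 133^4=73, 133^8=85, 133^16=49, 133^32=55, 133^64=127, 133^128=121, 133^256=13, 133^512=31, 133^1024=133, 133^2048=25, 133^4096=73, 133^8192=85, 133^16384=49, 133^32768=55, 133^65536=127; 133^98382 = 133^2 * 133^4 * 133^8 * 133^64 * 133^32768 * 133^65536 = 127 (mod 138); answer 127

127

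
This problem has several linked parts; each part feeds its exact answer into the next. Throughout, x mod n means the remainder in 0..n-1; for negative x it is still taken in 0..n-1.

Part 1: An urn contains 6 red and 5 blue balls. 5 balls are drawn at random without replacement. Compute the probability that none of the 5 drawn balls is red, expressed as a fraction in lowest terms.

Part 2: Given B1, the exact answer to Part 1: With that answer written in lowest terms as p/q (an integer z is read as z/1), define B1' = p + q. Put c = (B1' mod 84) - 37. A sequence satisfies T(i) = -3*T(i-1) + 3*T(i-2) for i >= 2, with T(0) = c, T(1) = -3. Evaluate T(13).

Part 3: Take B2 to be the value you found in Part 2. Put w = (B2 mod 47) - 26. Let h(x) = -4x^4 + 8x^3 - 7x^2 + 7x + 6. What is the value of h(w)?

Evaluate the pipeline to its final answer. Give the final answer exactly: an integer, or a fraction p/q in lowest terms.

Part 1: total draws C(11,5) = 462; favorable C(5,5) = 1; P = 1/462; answer 1/462
Part 2: B1 = 1/462; threaded value p + q = 463; c = 6; T(2) = -3*(-3) + 3*(6) = 27; iterating: T(2)=27, T(3)=-90, T(4)=351, T(5)=-1323, T(6)=5022, T(7)=-19035, T(8)=72171, T(9)=-273618, T(10)=1037367, T(11)=-3932955, T(12)=14910966, T(13)=-56531763; answer -56531763
Part 3: B2 = -56531763; w = -1; -4*(-1)^4 + 8*(-1)^3 - 7*(-1)^2 + 7*(-1)^1 + 6 = (-4) + (-8) + (-7) + (-7) + (6) = -20; answer -20

-20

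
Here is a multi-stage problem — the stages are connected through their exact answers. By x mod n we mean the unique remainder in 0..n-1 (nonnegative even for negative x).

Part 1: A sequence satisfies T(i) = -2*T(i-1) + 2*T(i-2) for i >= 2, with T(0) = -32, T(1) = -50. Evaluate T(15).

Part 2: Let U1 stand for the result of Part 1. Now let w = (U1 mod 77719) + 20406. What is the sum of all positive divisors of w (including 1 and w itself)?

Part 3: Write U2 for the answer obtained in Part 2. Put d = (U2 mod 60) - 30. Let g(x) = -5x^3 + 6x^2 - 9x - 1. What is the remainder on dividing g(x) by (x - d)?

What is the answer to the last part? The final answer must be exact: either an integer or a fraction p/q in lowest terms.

31265

Part 1: T(2) = -2*(-50) + 2*(-32) = 36; iterating: T(2)=36, T(3)=-172, T(4)=416, T(5)=-1176, T(6)=3184, T(7)=-8720, T(8)=23808, T(9)=-65056, T(10)=177728, T(11)=-485568, T(12)=1326592, T(13)=-3624320, T(14)=9901824, T(15)=-27052288; answer -27052288
Part 2: U1 = -27052288; w = 92049; 92049 = 3 * 61 * 503; sigma = (1 + 3) * (1 + 61) * (1 + 503) = 4 * 62 * 504 = 124992; answer 124992
Part 3: U2 = 124992; d = -18; remainder = value at the root: -5*(-18)^3 + 6*(-18)^2 - 9*(-18)^1 - 1 = (29160) + (1944) + (162) + (-1) = 31265; answer 31265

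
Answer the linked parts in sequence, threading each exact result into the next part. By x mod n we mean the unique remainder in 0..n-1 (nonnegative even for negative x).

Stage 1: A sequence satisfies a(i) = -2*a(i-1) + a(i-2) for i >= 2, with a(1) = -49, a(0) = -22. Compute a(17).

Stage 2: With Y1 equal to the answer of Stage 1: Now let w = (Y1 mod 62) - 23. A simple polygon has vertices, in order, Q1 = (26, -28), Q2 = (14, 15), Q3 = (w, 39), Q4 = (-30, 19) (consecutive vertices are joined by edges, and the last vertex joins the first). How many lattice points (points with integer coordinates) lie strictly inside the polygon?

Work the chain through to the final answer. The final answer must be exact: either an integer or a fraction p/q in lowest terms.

Stage 1: a(2) = -2*(-49) + 1*(-22) = 76; iterating: a(2)=76, a(3)=-201, a(4)=478, a(5)=-1157, a(6)=2792, a(7)=-6741, a(8)=16274, a(9)=-39289, a(10)=94852, a(11)=-228993, a(12)=552838, a(13)=-1334669, a(14)=3222176, a(15)=-7779021, a(16)=18780218, a(17)=-45339457; answer -45339457
Stage 2: Y1 = -45339457; w = 4; cross terms: (26*15 - 14*-28)=782, (14*39 - 4*15)=486, (4*19 - -30*39)=1246, (-30*-28 - 26*19)=346; twice the area = |2860| = 2860; area = 1430; boundary points = 1 + 2 + 2 + 1 = 6; strictly interior points = area - boundary/2 + 1 = 1428; answer 1428

1428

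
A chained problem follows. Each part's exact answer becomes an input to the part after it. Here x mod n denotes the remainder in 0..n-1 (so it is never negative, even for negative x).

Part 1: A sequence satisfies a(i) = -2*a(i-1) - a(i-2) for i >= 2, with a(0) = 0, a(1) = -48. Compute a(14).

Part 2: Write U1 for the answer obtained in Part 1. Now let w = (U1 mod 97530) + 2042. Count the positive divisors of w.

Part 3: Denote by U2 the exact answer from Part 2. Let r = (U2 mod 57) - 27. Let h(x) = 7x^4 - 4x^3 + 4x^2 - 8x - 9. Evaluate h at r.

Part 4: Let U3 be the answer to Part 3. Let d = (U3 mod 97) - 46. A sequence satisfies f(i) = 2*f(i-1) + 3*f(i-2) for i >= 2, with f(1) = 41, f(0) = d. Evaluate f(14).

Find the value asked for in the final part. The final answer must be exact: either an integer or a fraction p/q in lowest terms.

88484941

Part 1: a(2) = -2*(-48) - 1*(0) = 96; iterating: a(2)=96, a(3)=-144, a(4)=192, a(5)=-240, a(6)=288, a(7)=-336, a(8)=384, a(9)=-432, a(10)=480, a(11)=-528, a(12)=576, a(13)=-624, a(14)=672; answer 672
Part 2: U1 = 672; w = 2714; 2714 = 2 * 23 * 59; number of divisors = (1+1) * (1+1) * (1+1) = 8; answer 8
Part 3: U2 = 8; r = -19; 7*(-19)^4 - 4*(-19)^3 + 4*(-19)^2 - 8*(-19)^1 - 9 = (912247) + (27436) + (1444) + (152) + (-9) = 941270; answer 941270
Part 4: U3 = 941270; d = 33; f(2) = 2*(41) + 3*(33) = 181; iterating: f(2)=181, f(3)=485, f(4)=1513, f(5)=4481, f(6)=13501, f(7)=40445, f(8)=121393, f(9)=364121, f(10)=1092421, f(11)=3277205, f(12)=9831673, f(13)=29494961, f(14)=88484941; answer 88484941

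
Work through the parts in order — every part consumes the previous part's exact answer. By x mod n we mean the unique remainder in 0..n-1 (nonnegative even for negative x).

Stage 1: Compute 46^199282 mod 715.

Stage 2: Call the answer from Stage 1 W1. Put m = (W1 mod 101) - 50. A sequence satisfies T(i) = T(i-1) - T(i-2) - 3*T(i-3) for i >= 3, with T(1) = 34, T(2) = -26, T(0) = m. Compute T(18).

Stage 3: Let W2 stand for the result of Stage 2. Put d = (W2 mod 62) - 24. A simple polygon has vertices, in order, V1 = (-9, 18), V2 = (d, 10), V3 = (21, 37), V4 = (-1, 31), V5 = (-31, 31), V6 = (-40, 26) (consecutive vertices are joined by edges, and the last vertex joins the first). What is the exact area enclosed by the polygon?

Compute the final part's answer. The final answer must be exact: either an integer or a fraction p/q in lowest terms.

Stage 1: squarings mod 715: 46^1=46, 46^2=686, 46^4=126, 46^8=146, 46^16=581, 46^32=81, 46^64=126, 46^128=146, 46^256=581, 46^512=81, 46^1024=126, 46^2048=146, 46^4096=581, 46^8192=81, 46^16384=126, 46^32768=146, 46^65536=581, 46^131072=81; 46^199282 = 46^2 * 46^16 * 46^32 * 46^64 * 46^512 * 46^2048 * 46^65536 * 46^131072 = 576 (mod 715); answer 576
Stage 2: W1 = 576; m = 21; T(3) = 1*(-26) - 1*(34) - 3*(21) = -123; iterating: T(3)=-123, T(4)=-199, T(5)=2, T(6)=570, T(7)=1165, T(8)=589, T(9)=-2286, T(10)=-6370, T(11)=-5851, T(12)=7377, T(13)=32338, T(14)=42514, T(15)=-11955, T(16)=-151483, T(17)=-267070, T(18)=-79722; answer -79722
Stage 3: W2 = -79722; d = -14; cross terms: (-9*10 - -14*18)=162, (-14*37 - 21*10)=-728, (21*31 - -1*37)=688, (-1*31 - -31*31)=930, (-31*26 - -40*31)=434, (-40*18 - -9*26)=-486; twice the area = |1000| = 1000; area = 500; answer 500

500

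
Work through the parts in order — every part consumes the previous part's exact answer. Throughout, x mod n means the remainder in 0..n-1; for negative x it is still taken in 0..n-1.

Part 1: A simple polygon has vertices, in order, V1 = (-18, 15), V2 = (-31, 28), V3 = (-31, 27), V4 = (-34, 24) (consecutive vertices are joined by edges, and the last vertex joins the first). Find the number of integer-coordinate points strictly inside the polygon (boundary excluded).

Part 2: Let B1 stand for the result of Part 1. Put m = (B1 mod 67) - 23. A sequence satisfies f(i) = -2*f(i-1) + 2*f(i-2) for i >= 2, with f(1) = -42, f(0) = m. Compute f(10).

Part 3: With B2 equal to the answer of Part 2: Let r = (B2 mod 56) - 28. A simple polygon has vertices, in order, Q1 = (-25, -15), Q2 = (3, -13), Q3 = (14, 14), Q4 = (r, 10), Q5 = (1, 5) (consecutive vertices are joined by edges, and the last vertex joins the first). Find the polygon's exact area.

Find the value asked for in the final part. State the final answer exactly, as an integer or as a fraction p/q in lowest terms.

399

Part 1: cross terms: (-18*28 - -31*15)=-39, (-31*27 - -31*28)=31, (-31*24 - -34*27)=174, (-34*15 - -18*24)=-78; twice the area = |88| = 88; area = 44; boundary points = 13 + 1 + 3 + 1 = 18; strictly interior points = area - boundary/2 + 1 = 36; answer 36
Part 2: B1 = 36; m = 13; f(2) = -2*(-42) + 2*(13) = 110; iterating: f(2)=110, f(3)=-304, f(4)=828, f(5)=-2264, f(6)=6184, f(7)=-16896, f(8)=46160, f(9)=-126112, f(10)=344544; answer 344544
Part 3: B2 = 344544; r = 4; cross terms: (-25*-13 - 3*-15)=370, (3*14 - 14*-13)=224, (14*10 - 4*14)=84, (4*5 - 1*10)=10, (1*-15 - -25*5)=110; twice the area = |798| = 798; area = 399; answer 399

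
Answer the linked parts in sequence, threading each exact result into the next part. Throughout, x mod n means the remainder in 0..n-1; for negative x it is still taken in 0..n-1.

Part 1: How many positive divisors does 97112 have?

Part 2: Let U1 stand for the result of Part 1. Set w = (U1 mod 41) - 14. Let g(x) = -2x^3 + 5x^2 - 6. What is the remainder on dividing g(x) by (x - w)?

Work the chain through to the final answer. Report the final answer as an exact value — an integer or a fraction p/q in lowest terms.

Part 1: 97112 = 2^3 * 61 * 199; number of divisors = (3+1) * (1+1) * (1+1) = 16; answer 16
Part 2: U1 = 16; w = 2; remainder = value at the root: -2*(2)^3 + 5*(2)^2 - 6 = (-16) + (20) + (-6) = -2; answer -2

-2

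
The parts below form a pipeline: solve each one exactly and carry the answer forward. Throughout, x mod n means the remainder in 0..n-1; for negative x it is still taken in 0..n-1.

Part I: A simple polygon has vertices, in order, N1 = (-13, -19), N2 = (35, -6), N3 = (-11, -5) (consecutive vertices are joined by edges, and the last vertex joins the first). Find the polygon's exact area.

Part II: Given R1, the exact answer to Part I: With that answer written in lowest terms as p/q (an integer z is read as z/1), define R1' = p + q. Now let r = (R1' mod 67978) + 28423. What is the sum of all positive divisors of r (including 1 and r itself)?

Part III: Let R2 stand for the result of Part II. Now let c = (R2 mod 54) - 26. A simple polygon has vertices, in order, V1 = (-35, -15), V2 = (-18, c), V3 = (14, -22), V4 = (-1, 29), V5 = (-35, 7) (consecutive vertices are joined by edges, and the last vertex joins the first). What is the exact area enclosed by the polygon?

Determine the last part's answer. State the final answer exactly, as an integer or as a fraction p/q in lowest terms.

1781

Part I: cross terms: (-13*-6 - 35*-19)=743, (35*-5 - -11*-6)=-241, (-11*-19 - -13*-5)=144; twice the area = |646| = 646; area = 323; answer 323
Part II: R1 = 323; threaded value p + q = 324; r = 28747; 28747 = 17 * 19 * 89; sigma = (1 + 17) * (1 + 19) * (1 + 89) = 18 * 20 * 90 = 32400; answer 32400
Part III: R2 = 32400; c = -26; cross terms: (-35*-26 - -18*-15)=640, (-18*-22 - 14*-26)=760, (14*29 - -1*-22)=384, (-1*7 - -35*29)=1008, (-35*-15 - -35*7)=770; twice the area = |3562| = 3562; area = 1781; answer 1781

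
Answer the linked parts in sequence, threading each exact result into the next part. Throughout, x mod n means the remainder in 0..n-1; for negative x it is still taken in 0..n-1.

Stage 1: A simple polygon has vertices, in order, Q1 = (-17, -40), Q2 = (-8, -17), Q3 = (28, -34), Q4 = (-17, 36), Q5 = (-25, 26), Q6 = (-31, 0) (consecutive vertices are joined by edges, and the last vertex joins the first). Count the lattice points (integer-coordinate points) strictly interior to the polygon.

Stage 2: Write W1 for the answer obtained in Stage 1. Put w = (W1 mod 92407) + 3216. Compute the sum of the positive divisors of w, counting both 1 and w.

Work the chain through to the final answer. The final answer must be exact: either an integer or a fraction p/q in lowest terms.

Stage 1: cross terms: (-17*-17 - -8*-40)=-31, (-8*-34 - 28*-17)=748, (28*36 - -17*-34)=430, (-17*26 - -25*36)=458, (-25*0 - -31*26)=806, (-31*-40 - -17*0)=1240; twice the area = |3651| = 3651; area = 3651/2; boundary points = 1 + 1 + 5 + 2 + 2 + 2 = 13; strictly interior points = area - boundary/2 + 1 = 1820; answer 1820
Stage 2: W1 = 1820; w = 5036; 5036 = 2^2 * 1259; sigma = (1 + 2 + 4) * (1 + 1259) = 7 * 1260 = 8820; answer 8820

8820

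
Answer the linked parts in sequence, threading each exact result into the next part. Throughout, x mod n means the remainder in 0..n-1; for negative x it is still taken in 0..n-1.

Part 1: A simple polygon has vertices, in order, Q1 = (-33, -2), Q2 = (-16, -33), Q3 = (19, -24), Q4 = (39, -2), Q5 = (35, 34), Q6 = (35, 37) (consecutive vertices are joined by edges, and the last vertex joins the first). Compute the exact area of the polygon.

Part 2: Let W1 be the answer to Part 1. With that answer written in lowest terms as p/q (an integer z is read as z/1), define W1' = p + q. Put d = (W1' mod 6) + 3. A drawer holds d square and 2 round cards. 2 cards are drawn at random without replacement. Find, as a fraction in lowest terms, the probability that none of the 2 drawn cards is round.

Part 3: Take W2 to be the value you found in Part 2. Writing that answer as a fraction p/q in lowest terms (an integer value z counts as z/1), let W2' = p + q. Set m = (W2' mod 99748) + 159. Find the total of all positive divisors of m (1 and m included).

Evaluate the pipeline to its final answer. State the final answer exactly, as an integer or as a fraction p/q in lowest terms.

Part 1: cross terms: (-33*-33 - -16*-2)=1057, (-16*-24 - 19*-33)=1011, (19*-2 - 39*-24)=898, (39*34 - 35*-2)=1396, (35*37 - 35*34)=105, (35*-2 - -33*37)=1151; twice the area = |5618| = 5618; area = 2809; answer 2809
Part 2: W1 = 2809; threaded value p + q = 2810; d = 5; total draws C(7,2) = 21; favorable C(5,2) = 10; P = 10/21; answer 10/21
Part 3: W2 = 10/21; threaded value p + q = 31; m = 190; 190 = 2 * 5 * 19; sigma = (1 + 2) * (1 + 5) * (1 + 19) = 3 * 6 * 20 = 360; answer 360

360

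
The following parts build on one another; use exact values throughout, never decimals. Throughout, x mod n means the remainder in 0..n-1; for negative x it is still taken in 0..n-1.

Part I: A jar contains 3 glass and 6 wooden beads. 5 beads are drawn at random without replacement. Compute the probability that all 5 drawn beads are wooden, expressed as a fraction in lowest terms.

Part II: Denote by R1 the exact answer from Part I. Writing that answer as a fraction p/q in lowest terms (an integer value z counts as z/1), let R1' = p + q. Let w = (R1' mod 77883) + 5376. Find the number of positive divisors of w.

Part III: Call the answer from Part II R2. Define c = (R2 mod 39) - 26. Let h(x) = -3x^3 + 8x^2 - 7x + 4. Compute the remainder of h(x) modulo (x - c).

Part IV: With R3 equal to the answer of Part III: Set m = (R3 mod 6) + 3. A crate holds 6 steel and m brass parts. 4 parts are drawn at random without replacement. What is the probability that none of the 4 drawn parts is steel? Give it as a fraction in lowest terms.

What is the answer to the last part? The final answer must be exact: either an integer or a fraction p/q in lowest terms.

Part I: total draws C(9,5) = 126; favorable C(6,5) = 6; P = 1/21; answer 1/21
Part II: R1 = 1/21; threaded value p + q = 22; w = 5398; 5398 = 2 * 2699; number of divisors = (1+1) * (1+1) = 4; answer 4
Part III: R2 = 4; c = -22; remainder = value at the root: -3*(-22)^3 + 8*(-22)^2 - 7*(-22)^1 + 4 = (31944) + (3872) + (154) + (4) = 35974; answer 35974
Part IV: R3 = 35974; m = 7; total draws C(13,4) = 715; favorable C(7,4) = 35; P = 7/143; answer 7/143

7/143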